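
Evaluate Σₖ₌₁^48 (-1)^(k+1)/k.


S = 1 - 1/2 + 1/3 - 1/4 + 1/5 - 1/6 + 1/7 - 1/8 ± ...
= 0.6828
(Full series converges to +ln(2) ≈ +0.6931)

S_48 = 0.6828


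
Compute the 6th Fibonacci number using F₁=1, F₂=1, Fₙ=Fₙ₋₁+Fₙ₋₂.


Fibonacci sequence: 1, 1, 2, 3, 5, 8
F(6) = 8

F(6) = 8


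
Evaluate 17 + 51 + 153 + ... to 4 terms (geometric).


Sₙ = 17×(3^4 - 1)/(3 - 1)
= 17×(81 - 1)/2
= 17×80/2
= 680

S_4 = 680


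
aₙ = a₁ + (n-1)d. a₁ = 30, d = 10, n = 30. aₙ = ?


aₙ = a₁ + (n-1)d
= 30 + (30-1)×10
= 30 + 290
= 320

a_30 = 320


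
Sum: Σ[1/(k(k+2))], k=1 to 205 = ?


1/(k(k+2)) = (1/2)·(1/k - 1/(k+2)) (partial fractions)
Telescoping: Σ = (1/2)·(1 + 1/2 - 1/206 - 1/207) = 31775/42642

Sum = 31775/42642


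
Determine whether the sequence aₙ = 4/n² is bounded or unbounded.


a₁ = 4, a₂ = 4/4, a₃ = 4/9, ...
0 < aₙ ≤ 4 for all n ≥ 1
The sequence IS bounded

Bounded (0 < aₙ ≤ 4)


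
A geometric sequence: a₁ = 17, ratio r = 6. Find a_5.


aₙ = a₁·r^(n-1)
= 17×6^4
= 17×1296
= 22032

a_5 = 22032


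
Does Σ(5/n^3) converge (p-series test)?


p-series test: Σ c/n^p converges if p > 1, diverges if p ≤ 1 (constant c > 0 doesn't affect convergence).
p = 3
3 > 1 → CONVERGES

Converges (p = 3 > 1)


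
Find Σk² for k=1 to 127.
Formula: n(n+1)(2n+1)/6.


n = 127
n(n+1)(2n+1)/6 = 127×128×255/6
= 4145280/6 = 690880

Σk² = 690880


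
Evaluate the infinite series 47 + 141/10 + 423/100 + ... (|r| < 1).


S∞ = a₁/(1-r) = 47/(1 - 3/10)
= 47/(7/10)
= 470/7

S∞ = 470/7


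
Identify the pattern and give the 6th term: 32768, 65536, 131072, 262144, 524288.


Pattern: powers of 2: 2ⁿ
Terms: 32768, 65536, 131072, 262144, 524288
Next term = 1048576

Next term = 1048576


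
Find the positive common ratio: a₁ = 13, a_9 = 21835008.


r^(n-1) = aₙ/a₁
r^8 = 21835008/13 = 1679616
r = 1679616^(1/8)
= ±6; taking r > 0 gives r = 6

r = 6


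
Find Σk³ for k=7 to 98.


Σₖ₌7^98 k³ = [98·99/2]² − [6·7/2]²
= 23532201 − 441 = 23531760

Σk³ = 23531760


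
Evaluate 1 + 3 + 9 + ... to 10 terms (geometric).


Sₙ = 1×(3^10 - 1)/(3 - 1)
= 1×(59049 - 1)/2
= 1×59048/2
= 29524

S_10 = 29524


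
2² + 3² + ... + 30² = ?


Σₖ₌2^30 k² = Σₖ₌₁^30 k² − Σₖ₌₁^1 k²
= 30·31·61/6 − 1·2·3/6
= 9455 − 1 = 9454

Σk² = 9454


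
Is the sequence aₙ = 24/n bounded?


a₁ = 24, a₂ = 24/2, a₃ = 24/3, ...
0 < aₙ ≤ 24 for all n ≥ 1
Lower bound: 0, Upper bound: 24
The sequence IS bounded

Bounded (0 < aₙ ≤ 24)


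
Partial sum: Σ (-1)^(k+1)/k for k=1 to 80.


S = 1 - 1/2 + 1/3 - 1/4 + 1/5 - 1/6 + 1/7 - 1/8 ± ...
= 0.6869
(Full series converges to +ln(2) ≈ +0.6931)

S_80 = 0.6869


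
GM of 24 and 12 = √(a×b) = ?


GM = √(24×12) = √288 = 16.9706

GM = 16.9706


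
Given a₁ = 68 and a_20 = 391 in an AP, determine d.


d = (aₙ - a₁)/(n-1)
= (391 - 68)/(20-1)
= 323/19 = 17

d = 17


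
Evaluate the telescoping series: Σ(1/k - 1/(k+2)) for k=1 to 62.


Telescoping with gap 2: two head and two tail terms survive.
= (1 + 1/2) - (1/63 + 1/64)
= 3/2 - 1/63 - 1/64 = 5921/4032

Sum = 5921/4032


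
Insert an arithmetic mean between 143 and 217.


AM = (143 + 217)/2 = 360/2 = 180

AM = 180


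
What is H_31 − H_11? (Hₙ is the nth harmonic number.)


Σₖ₌12^31 1/k = 1/12 + 1/13 + 1/14 + ... + 1/31
= 72733748345767/72201776446800
≈ 1.0074

Sum = 72733748345767/72201776446800 ≈ 1.0074


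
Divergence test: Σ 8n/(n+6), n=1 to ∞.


lim(n→∞) 8n/(n+6) = 8/1 = 8  (divide numerator and denominator by n)
lim aₙ = 8 ≠ 0 → series DIVERGES

Diverges (lim aₙ = 8 ≠ 0)


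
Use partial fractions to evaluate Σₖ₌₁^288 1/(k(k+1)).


1/(k(k+1)) = 1/k - 1/(k+1) (partial fractions)
Telescoping: Σ = 1 - 1/289 = 288/289

Sum = 288/289


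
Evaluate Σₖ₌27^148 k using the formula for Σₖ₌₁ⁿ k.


Σₖ₌27^148 k = Σₖ₌₁^148 k − Σₖ₌₁^26 k
= 148·149/2 − 26·27/2
= 11026 − 351 = 10675

Σk = 10675


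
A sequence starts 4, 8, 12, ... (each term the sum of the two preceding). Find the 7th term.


Computing iteratively: 4, 8, 12, 20, 32, 52, 84
a_7 = 84

a_7 = 84


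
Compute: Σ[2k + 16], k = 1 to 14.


Σ(2k+16) = 2·Σk + 16·n
= 2·105 + 16·14
= 210 + 224 = 434

Σ = 434


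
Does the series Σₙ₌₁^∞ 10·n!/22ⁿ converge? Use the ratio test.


aₙ = 10·n!/22^n
a_{n+1}/aₙ = (n+1)!/22^(n+1) × 22^n/n!  (constant 10 cancels)
= (n+1)/22
L = lim(n→∞) (n+1)/22 = ∞
L > 1 → series DIVERGES

Diverges (ratio test: L = ∞ > 1)


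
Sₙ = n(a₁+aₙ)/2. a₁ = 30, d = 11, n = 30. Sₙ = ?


aₙ = 30 + (30-1)×11 = 349
Sₙ = n(a₁+aₙ)/2 = 30×(30+349)/2
= 30×379/2 = 5685

S_30 = 5685


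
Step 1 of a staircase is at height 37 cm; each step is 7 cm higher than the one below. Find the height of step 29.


aₙ = a₁ + (n-1)d
= 37 + (29-1)×7
= 37 + 196
= 233

a_29 = 233


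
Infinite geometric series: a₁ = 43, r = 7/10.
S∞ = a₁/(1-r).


S∞ = a₁/(1-r) = 43/(1 - 7/10)
= 43/(3/10)
= 430/3

S∞ = 430/3


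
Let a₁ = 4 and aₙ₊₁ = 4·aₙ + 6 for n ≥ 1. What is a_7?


Computing step by step:
a_1 = 4
a_2 = 22
a_3 = 94
a_4 = 382
a_5 = 1534
a_6 = 6142
a_7 = 24574


a_7 = 24574


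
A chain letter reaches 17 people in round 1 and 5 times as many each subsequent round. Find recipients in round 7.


aₙ = a₁·r^(n-1)
= 17×5^6
= 17×15625
= 265625

a_7 = 265625


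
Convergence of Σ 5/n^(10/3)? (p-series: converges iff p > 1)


p-series test: Σ c/n^p converges if p > 1, diverges if p ≤ 1 (constant c > 0 doesn't affect convergence).
p = 10/3
10/3 > 1 → CONVERGES

Converges (p = 10/3 > 1)


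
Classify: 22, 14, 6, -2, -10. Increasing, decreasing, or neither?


Differences: -8, -8, -8, -8
All differences < 0 → strictly DECREASING

Monotonically decreasing


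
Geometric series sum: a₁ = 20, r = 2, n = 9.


Sₙ = 20×(2^9 - 1)/(2 - 1)
= 20×(512 - 1)/1
= 20×511/1
= 10220

S_9 = 10220


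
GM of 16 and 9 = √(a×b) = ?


GM = √(16×9) = √144 = 12

GM = 12


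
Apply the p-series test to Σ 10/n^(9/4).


p-series test: Σ c/n^p converges if p > 1, diverges if p ≤ 1 (constant c > 0 doesn't affect convergence).
p = 9/4
9/4 > 1 → CONVERGES

Converges (p = 9/4 > 1)


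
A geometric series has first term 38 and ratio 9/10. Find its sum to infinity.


S∞ = a₁/(1-r) = 38/(1 - 9/10)
= 38/(1/10)
= 380

S∞ = 380


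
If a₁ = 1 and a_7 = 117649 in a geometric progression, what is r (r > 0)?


r^(n-1) = aₙ/a₁
r^6 = 117649/1 = 117649
r = 117649^(1/6)
= ±7; taking r > 0 gives r = 7

r = 7


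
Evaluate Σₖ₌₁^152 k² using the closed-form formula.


n = 152
n(n+1)(2n+1)/6 = 152×153×305/6
= 7093080/6 = 1182180

Σk² = 1182180


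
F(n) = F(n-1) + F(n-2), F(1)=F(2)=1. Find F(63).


Fibonacci sequence: 1, 1, 2, 3, 5, 8, 13, 21, 34, 55, 89, ...
F(63) = 6557470319842

F(63) = 6557470319842


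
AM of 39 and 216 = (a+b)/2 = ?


AM = (39 + 216)/2 = 255/2 = 127.5

AM = 127.5


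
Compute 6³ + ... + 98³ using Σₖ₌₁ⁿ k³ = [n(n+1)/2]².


Σₖ₌6^98 k³ = [98·99/2]² − [5·6/2]²
= 23532201 − 225 = 23531976

Σk³ = 23531976


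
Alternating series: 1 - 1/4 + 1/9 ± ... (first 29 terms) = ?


S = 1 - 1/4 + 1/9 - 1/16 + 1/25 - 1/36 + 1/49 - 1/64 ± ...
= 0.823
(Full series converges to +π²/12 ≈ +0.8225)

S_29 = 0.823


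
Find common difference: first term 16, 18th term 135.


d = (aₙ - a₁)/(n-1)
= (135 - 16)/(18-1)
= 119/17 = 7

d = 7


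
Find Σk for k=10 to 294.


Σₖ₌10^294 k = Σₖ₌₁^294 k − Σₖ₌₁^9 k
= 294·295/2 − 9·10/2
= 43365 − 45 = 43320

Σk = 43320


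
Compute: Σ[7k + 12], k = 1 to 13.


Σ(7k+12) = 7·Σk + 12·n
= 7·91 + 12·13
= 637 + 156 = 793

Σ = 793


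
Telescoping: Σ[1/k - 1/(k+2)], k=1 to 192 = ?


Telescoping with gap 2: two head and two tail terms survive.
= (1 + 1/2) - (1/193 + 1/194)
= 3/2 - 1/193 - 1/194 = 27888/18721

Sum = 27888/18721


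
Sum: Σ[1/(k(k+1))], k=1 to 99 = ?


1/(k(k+1)) = 1/k - 1/(k+1) (partial fractions)
Telescoping: Σ = 1 - 1/100 = 99/100

Sum = 99/100


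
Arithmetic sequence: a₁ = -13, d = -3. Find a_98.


aₙ = a₁ + (n-1)d
= -13 + (98-1)×-3
= -13 - 291
= -304

a_98 = -304


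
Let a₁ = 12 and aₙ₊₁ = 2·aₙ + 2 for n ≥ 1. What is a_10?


Computing step by step:
a_1 = 12
a_2 = 26
a_3 = 54
a_4 = 110
a_5 = 222
a_6 = 446
a_7 = 894
a_8 = 1790
a_9 = 3582
a_10 = 7166


a_10 = 7166


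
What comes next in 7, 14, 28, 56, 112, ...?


Pattern: geometric (r=2)
Terms: 7, 14, 28, 56, 112
Next term = 224

Next term = 224


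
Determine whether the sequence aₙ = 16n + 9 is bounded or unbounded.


aₙ = 16n + 9 → as n→∞, aₙ→∞
No finite upper bound exists
The sequence is UNBOUNDED

Unbounded (aₙ → ∞ as n → ∞)


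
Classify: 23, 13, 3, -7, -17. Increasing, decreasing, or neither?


Differences: -10, -10, -10, -10
All differences < 0 → strictly DECREASING

Monotonically decreasing


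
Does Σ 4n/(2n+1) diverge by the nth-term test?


lim(n→∞) 4n/(2n+1) = 4/2 = 2  (divide numerator and denominator by n)
lim aₙ = 2 ≠ 0 → series DIVERGES

Diverges (lim aₙ = 2 ≠ 0)


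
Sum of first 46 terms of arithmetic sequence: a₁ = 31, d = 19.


aₙ = 31 + (46-1)×19 = 886
Sₙ = n(a₁+aₙ)/2 = 46×(31+886)/2
= 46×917/2 = 21091

S_46 = 21091


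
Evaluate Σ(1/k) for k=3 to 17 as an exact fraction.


Σₖ₌3^17 1/k = 1/3 + 1/4 + 1/5 + ... + 1/17
= 23763863/12252240
≈ 1.9396

Sum = 23763863/12252240 ≈ 1.9396


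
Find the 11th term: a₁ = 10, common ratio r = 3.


aₙ = a₁·r^(n-1)
= 10×3^10
= 10×59049
= 590490

a_11 = 590490


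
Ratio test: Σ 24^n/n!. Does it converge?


aₙ = 24^n/n!
a_{n+1}/aₙ = 24^(n+1)/(n+1)! × n!/24^n
= 24/(n+1)
L = lim(n→∞) 24/(n+1) = 0
L < 1 → series CONVERGES

Converges (ratio test: L = 0 < 1)


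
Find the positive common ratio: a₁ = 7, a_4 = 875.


r^(n-1) = aₙ/a₁
r^3 = 875/7 = 125
r = 125^(1/3)
= 5

r = 5


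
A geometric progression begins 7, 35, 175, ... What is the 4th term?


aₙ = a₁·r^(n-1)
= 7×5^3
= 7×125
= 875

a_4 = 875


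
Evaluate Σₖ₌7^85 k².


Σₖ₌7^85 k² = Σₖ₌₁^85 k² − Σₖ₌₁^6 k²
= 85·86·171/6 − 6·7·13/6
= 208335 − 91 = 208244

Σk² = 208244


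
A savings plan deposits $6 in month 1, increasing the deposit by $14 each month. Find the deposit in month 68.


aₙ = a₁ + (n-1)d
= 6 + (68-1)×14
= 6 + 938
= 944

a_68 = 944


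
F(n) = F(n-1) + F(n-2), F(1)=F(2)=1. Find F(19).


Fibonacci sequence: 1, 1, 2, 3, 5, 8, 13, 21, 34, 55, 89, ...
F(19) = 4181

F(19) = 4181


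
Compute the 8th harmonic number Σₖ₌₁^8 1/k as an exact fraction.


H_8 = 1/1 + 1/2 + 1/3 + 1/4 + 1/5 + 1/6 + 1/7 + 1/8
= 761/280
≈ 2.7179

H_8 = 761/280 ≈ 2.7179


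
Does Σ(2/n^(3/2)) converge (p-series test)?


p-series test: Σ c/n^p converges if p > 1, diverges if p ≤ 1 (constant c > 0 doesn't affect convergence).
p = 3/2
3/2 > 1 → CONVERGES

Converges (p = 3/2 > 1)


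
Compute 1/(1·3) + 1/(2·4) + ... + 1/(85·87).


1/(k(k+2)) = (1/2)·(1/k - 1/(k+2)) (partial fractions)
Telescoping: Σ = (1/2)·(1 + 1/2 - 1/86 - 1/87) = 5525/7482

Sum = 5525/7482


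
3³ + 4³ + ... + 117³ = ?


Σₖ₌3^117 k³ = [117·118/2]² − [2·3/2]²
= 47651409 − 9 = 47651400

Σk³ = 47651400


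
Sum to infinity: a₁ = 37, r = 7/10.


S∞ = a₁/(1-r) = 37/(1 - 7/10)
= 37/(3/10)
= 370/3

S∞ = 370/3


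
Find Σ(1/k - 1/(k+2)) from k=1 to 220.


Telescoping with gap 2: two head and two tail terms survive.
= (1 + 1/2) - (1/221 + 1/222)
= 3/2 - 1/221 - 1/222 = 36575/24531

Sum = 36575/24531


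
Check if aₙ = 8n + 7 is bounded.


aₙ = 8n + 7 → as n→∞, aₙ→∞
No finite upper bound exists
The sequence is UNBOUNDED

Unbounded (aₙ → ∞ as n → ∞)


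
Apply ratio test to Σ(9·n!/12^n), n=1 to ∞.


aₙ = 9·n!/12^n
a_{n+1}/aₙ = (n+1)!/12^(n+1) × 12^n/n!  (constant 9 cancels)
= (n+1)/12
L = lim(n→∞) (n+1)/12 = ∞
L > 1 → series DIVERGES

Diverges (ratio test: L = ∞ > 1)


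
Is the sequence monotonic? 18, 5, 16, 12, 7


Differences: -13, 11, -4, -5
Difference at position 2 is +11 (> 0) but position 1 is -13 (< 0) — sequence both rises and falls
→ NOT monotonic

Not monotonic


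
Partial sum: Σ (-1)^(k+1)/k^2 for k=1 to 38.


S = 1 - 1/4 + 1/9 - 1/16 + 1/25 - 1/36 + 1/49 - 1/64 ± ...
= 0.8221
(Full series converges to +π²/12 ≈ +0.8225)

S_38 = 0.8221


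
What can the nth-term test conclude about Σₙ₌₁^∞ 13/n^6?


lim(n→∞) 13/n^6 = 0
lim aₙ = 0 → nth-term test is INCONCLUSIVE
(Need other tests; this is actually a convergent p-series with p=6 > 1)

Inconclusive (lim aₙ = 0; need another test)


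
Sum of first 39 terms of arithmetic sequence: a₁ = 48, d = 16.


aₙ = 48 + (39-1)×16 = 656
Sₙ = n(a₁+aₙ)/2 = 39×(48+656)/2
= 39×704/2 = 13728

S_39 = 13728


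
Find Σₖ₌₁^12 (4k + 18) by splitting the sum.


Σ(4k+18) = 4·Σk + 18·n
= 4·78 + 18·12
= 312 + 216 = 528

Σ = 528


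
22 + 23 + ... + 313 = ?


Σₖ₌22^313 k = Σₖ₌₁^313 k − Σₖ₌₁^21 k
= 313·314/2 − 21·22/2
= 49141 − 231 = 48910

Σk = 48910


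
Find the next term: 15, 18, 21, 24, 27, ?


Pattern: arithmetic (d=3)
Terms: 15, 18, 21, 24, 27
Next term = 30

Next term = 30


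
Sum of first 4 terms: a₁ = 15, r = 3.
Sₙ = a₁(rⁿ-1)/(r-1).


Sₙ = 15×(3^4 - 1)/(3 - 1)
= 15×(81 - 1)/2
= 15×80/2
= 600

S_4 = 600


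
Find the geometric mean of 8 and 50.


GM = √(8×50) = √400 = 20

GM = 20


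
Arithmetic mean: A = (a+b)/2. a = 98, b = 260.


AM = (98 + 260)/2 = 358/2 = 179

AM = 179


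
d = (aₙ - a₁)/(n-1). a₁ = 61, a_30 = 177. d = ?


d = (aₙ - a₁)/(n-1)
= (177 - 61)/(30-1)
= 116/29 = 4

d = 4


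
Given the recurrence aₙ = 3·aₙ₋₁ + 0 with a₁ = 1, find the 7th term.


Computing step by step:
a_1 = 1
a_2 = 3
a_3 = 9
a_4 = 27
a_5 = 81
a_6 = 243
a_7 = 729


a_7 = 729


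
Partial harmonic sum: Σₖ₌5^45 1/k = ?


Σₖ₌5^45 1/k = 1/5 + 1/6 + 1/7 + ... + 1/45
= 3110637032899029427/1345655451257488800
≈ 2.3116

Sum = 3110637032899029427/1345655451257488800 ≈ 2.3116


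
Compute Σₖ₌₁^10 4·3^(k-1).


Sₙ = 4×(3^10 - 1)/(3 - 1)
= 4×(59049 - 1)/2
= 4×59048/2
= 118096

S_10 = 118096


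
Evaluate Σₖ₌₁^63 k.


n(n+1)/2 = 63×64/2 = 4032/2 = 2016

Σk = 2016


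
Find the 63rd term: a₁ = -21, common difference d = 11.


aₙ = a₁ + (n-1)d
= -21 + (63-1)×11
= -21 + 682
= 661

a_63 = 661


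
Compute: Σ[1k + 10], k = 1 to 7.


Σ(1k+10) = 1·Σk + 10·n
= 1·28 + 10·7
= 28 + 70 = 98

Σ = 98


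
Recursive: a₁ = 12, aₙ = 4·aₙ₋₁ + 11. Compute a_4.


Computing step by step:
a_1 = 12
a_2 = 59
a_3 = 247
a_4 = 999


a_4 = 999


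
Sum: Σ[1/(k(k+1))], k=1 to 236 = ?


1/(k(k+1)) = 1/k - 1/(k+1) (partial fractions)
Telescoping: Σ = 1 - 1/237 = 236/237

Sum = 236/237


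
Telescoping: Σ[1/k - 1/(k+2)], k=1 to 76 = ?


Telescoping with gap 2: two head and two tail terms survive.
= (1 + 1/2) - (1/77 + 1/78)
= 3/2 - 1/77 - 1/78 = 4427/3003

Sum = 4427/3003


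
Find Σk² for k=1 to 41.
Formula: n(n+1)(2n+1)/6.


n = 41
n(n+1)(2n+1)/6 = 41×42×83/6
= 142926/6 = 23821

Σk² = 23821


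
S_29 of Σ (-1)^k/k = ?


S = -1 + 1/2 - 1/3 + 1/4 - 1/5 + 1/6 - 1/7 + 1/8 ± ...
= -0.7101
(Full series converges to -ln(2) ≈ -0.6931)

S_29 = -0.7101


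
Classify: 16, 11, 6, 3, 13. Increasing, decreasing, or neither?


Differences: -5, -5, -3, 10
Difference at position 4 is +10 (> 0) but position 1 is -5 (< 0) — sequence both rises and falls
→ NOT monotonic

Not monotonic


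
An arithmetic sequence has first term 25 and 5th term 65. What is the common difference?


d = (aₙ - a₁)/(n-1)
= (65 - 25)/(5-1)
= 40/4 = 10

d = 10


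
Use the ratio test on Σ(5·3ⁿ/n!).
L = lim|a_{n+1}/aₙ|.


aₙ = 5·3^n/n!
a_{n+1}/aₙ = 3^(n+1)/(n+1)! × n!/3^n  (constant 5 cancels)
= 3/(n+1)
L = lim(n→∞) 3/(n+1) = 0
L < 1 → series CONVERGES

Converges (ratio test: L = 0 < 1)


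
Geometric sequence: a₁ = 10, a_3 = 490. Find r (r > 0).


r^(n-1) = aₙ/a₁
r^2 = 490/10 = 49
r = 49^(1/2)
= ±7; taking r > 0 gives r = 7

r = 7


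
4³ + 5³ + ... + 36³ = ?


Σₖ₌4^36 k³ = [36·37/2]² − [3·4/2]²
= 443556 − 36 = 443520

Σk³ = 443520


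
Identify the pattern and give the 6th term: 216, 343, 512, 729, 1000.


Pattern: perfect cubes: n³
Terms: 216, 343, 512, 729, 1000
Next term = 1331

Next term = 1331


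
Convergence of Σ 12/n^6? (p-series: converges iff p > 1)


p-series test: Σ c/n^p converges if p > 1, diverges if p ≤ 1 (constant c > 0 doesn't affect convergence).
p = 6
6 > 1 → CONVERGES

Converges (p = 6 > 1)


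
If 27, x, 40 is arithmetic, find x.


AM = (27 + 40)/2 = 67/2 = 33.5

AM = 33.5


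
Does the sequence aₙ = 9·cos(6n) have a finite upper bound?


For all n, -1 ≤ cos(6n) ≤ 1, so -9 ≤ 9·cos(6n) ≤ 9
Lower bound: -9, Upper bound: 9
The sequence IS bounded

Bounded (-9 ≤ aₙ ≤ 9)


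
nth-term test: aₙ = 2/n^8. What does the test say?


lim(n→∞) 2/n^8 = 0
lim aₙ = 0 → nth-term test is INCONCLUSIVE
(Need other tests; this is actually a convergent p-series with p=8 > 1)

Inconclusive (lim aₙ = 0; need another test)


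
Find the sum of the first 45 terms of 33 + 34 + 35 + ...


aₙ = 33 + (45-1)×1 = 77
Sₙ = n(a₁+aₙ)/2 = 45×(33+77)/2
= 45×110/2 = 2475

S_45 = 2475


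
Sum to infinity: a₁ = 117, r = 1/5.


S∞ = a₁/(1-r) = 117/(1 - 1/5)
= 117/(4/5)
= 585/4

S∞ = 585/4


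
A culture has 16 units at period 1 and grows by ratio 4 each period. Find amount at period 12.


aₙ = a₁·r^(n-1)
= 16×4^11
= 16×4194304
= 67108864

a_12 = 67108864


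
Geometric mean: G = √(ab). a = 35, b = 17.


GM = √(35×17) = √595 = 24.3926

GM = 24.3926


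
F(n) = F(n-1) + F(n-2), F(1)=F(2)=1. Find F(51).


Fibonacci sequence: 1, 1, 2, 3, 5, 8, 13, 21, 34, 55, 89, ...
F(51) = 20365011074

F(51) = 20365011074


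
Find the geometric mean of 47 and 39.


GM = √(47×39) = √1833 = 42.8135

GM = 42.8135


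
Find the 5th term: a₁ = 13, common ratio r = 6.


aₙ = a₁·r^(n-1)
= 13×6^4
= 13×1296
= 16848

a_5 = 16848


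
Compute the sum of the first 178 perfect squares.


n = 178
n(n+1)(2n+1)/6 = 178×179×357/6
= 11374734/6 = 1895789

Σk² = 1895789


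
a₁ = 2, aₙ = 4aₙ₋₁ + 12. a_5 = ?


Computing step by step:
a_1 = 2
a_2 = 20
a_3 = 92
a_4 = 380
a_5 = 1532


a_5 = 1532


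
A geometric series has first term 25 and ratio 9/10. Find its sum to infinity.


S∞ = a₁/(1-r) = 25/(1 - 9/10)
= 25/(1/10)
= 250

S∞ = 250


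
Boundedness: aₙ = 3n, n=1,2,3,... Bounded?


aₙ = 3n → as n→∞, aₙ→∞
No finite upper bound exists
The sequence is UNBOUNDED

Unbounded (aₙ → ∞ as n → ∞)


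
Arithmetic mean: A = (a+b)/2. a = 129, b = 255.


AM = (129 + 255)/2 = 384/2 = 192

AM = 192


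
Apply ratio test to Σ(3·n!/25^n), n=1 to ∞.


aₙ = 3·n!/25^n
a_{n+1}/aₙ = (n+1)!/25^(n+1) × 25^n/n!  (constant 3 cancels)
= (n+1)/25
L = lim(n→∞) (n+1)/25 = ∞
L > 1 → series DIVERGES

Diverges (ratio test: L = ∞ > 1)


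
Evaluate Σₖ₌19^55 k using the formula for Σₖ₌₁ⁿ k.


Σₖ₌19^55 k = Σₖ₌₁^55 k − Σₖ₌₁^18 k
= 55·56/2 − 18·19/2
= 1540 − 171 = 1369

Σk = 1369


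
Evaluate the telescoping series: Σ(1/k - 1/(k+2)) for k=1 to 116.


Telescoping with gap 2: two head and two tail terms survive.
= (1 + 1/2) - (1/117 + 1/118)
= 3/2 - 1/117 - 1/118 = 10237/6903

Sum = 10237/6903


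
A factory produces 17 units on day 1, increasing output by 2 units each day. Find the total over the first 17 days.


aₙ = 17 + (17-1)×2 = 49
Sₙ = n(a₁+aₙ)/2 = 17×(17+49)/2
= 17×66/2 = 561

S_17 = 561


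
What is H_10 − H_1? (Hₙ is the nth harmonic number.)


Σₖ₌2^10 1/k = 1/2 + 1/3 + 1/4 + 1/5 + 1/6 + 1/7 + 1/8 + 1/9 + 1/10
= 4861/2520
≈ 1.929

Sum = 4861/2520 ≈ 1.929


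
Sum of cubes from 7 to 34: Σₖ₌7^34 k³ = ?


Σₖ₌7^34 k³ = [34·35/2]² − [6·7/2]²
= 354025 − 441 = 353584

Σk³ = 353584


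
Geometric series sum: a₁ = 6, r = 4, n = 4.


Sₙ = 6×(4^4 - 1)/(4 - 1)
= 6×(256 - 1)/3
= 6×255/3
= 510

S_4 = 510


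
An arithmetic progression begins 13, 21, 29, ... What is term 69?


aₙ = a₁ + (n-1)d
= 13 + (69-1)×8
= 13 + 544
= 557

a_69 = 557


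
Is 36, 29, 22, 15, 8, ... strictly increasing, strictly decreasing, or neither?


Differences: -7, -7, -7, -7
All differences < 0 → strictly DECREASING

Monotonically decreasing


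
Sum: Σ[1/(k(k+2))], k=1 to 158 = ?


1/(k(k+2)) = (1/2)·(1/k - 1/(k+2)) (partial fractions)
Telescoping: Σ = (1/2)·(1 + 1/2 - 1/159 - 1/160) = 37841/50880

Sum = 37841/50880


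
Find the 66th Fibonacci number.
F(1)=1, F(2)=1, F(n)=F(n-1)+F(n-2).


Fibonacci sequence: 1, 1, 2, 3, 5, 8, 13, 21, 34, 55, 89, ...
F(66) = 27777890035288

F(66) = 27777890035288


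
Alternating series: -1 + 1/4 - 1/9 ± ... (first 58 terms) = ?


S = -1 + 1/4 - 1/9 + 1/16 - 1/25 + 1/36 - 1/49 + 1/64 ± ...
= -0.8223
(Full series converges to -π²/12 ≈ -0.8225)

S_58 = -0.8223


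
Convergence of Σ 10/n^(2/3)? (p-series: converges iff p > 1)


p-series test: Σ c/n^p converges if p > 1, diverges if p ≤ 1 (constant c > 0 doesn't affect convergence).
p = 2/3
2/3 ≤ 1 → DIVERGES

Diverges (p = 2/3 ≤ 1)


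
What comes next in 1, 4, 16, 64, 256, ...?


Pattern: geometric (r=4)
Terms: 1, 4, 16, 64, 256
Next term = 1024

Next term = 1024


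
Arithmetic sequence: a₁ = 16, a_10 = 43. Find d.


d = (aₙ - a₁)/(n-1)
= (43 - 16)/(10-1)
= 27/9 = 3

d = 3


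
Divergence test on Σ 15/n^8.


lim(n→∞) 15/n^8 = 0
lim aₙ = 0 → nth-term test is INCONCLUSIVE
(Need other tests; this is actually a convergent p-series with p=8 > 1)

Inconclusive (lim aₙ = 0; need another test)


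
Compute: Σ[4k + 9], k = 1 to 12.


Σ(4k+9) = 4·Σk + 9·n
= 4·78 + 9·12
= 312 + 108 = 420

Σ = 420


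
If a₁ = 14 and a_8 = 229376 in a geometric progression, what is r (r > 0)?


r^(n-1) = aₙ/a₁
r^7 = 229376/14 = 16384
r = 16384^(1/7)
= 4

r = 4


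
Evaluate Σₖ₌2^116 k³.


Σₖ₌2^116 k³ = [116·117/2]² − [1·2/2]²
= 46049796 − 1 = 46049795

Σk³ = 46049795


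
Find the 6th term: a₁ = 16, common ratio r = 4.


aₙ = a₁·r^(n-1)
= 16×4^5
= 16×1024
= 16384

a_6 = 16384


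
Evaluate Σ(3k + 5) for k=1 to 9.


Σ(3k+5) = 3·Σk + 5·n
= 3·45 + 5·9
= 135 + 45 = 180

Σ = 180


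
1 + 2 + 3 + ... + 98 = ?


n(n+1)/2 = 98×99/2 = 9702/2 = 4851

Σk = 4851


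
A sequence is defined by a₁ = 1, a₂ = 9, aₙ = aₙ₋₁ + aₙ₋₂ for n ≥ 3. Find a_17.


Computing iteratively: 1, 9, 10, 19, 29, 48, 77, 125, 202, 327, 529, 856, ...
a_17 = 9493

a_17 = 9493


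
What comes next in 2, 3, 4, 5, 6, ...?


Pattern: arithmetic (d=1)
Terms: 2, 3, 4, 5, 6
Next term = 7

Next term = 7


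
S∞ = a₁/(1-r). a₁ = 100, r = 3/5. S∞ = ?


S∞ = a₁/(1-r) = 100/(1 - 3/5)
= 100/(2/5)
= 250

S∞ = 250


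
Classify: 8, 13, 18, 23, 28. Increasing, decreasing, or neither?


Differences: 5, 5, 5, 5
All differences > 0 → strictly INCREASING

Monotonically increasing


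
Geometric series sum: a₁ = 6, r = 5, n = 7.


Sₙ = 6×(5^7 - 1)/(5 - 1)
= 6×(78125 - 1)/4
= 6×78124/4
= 117186

S_7 = 117186


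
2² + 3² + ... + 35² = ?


Σₖ₌2^35 k² = Σₖ₌₁^35 k² − Σₖ₌₁^1 k²
= 35·36·71/6 − 1·2·3/6
= 14910 − 1 = 14909

Σk² = 14909


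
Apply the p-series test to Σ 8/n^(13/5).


p-series test: Σ c/n^p converges if p > 1, diverges if p ≤ 1 (constant c > 0 doesn't affect convergence).
p = 13/5
13/5 > 1 → CONVERGES

Converges (p = 13/5 > 1)


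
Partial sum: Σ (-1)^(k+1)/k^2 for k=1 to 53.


S = 1 - 1/4 + 1/9 - 1/16 + 1/25 - 1/36 + 1/49 - 1/64 ± ...
= 0.8226
(Full series converges to +π²/12 ≈ +0.8225)

S_53 = 0.8226


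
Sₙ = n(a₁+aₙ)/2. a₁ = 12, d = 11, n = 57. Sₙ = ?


aₙ = 12 + (57-1)×11 = 628
Sₙ = n(a₁+aₙ)/2 = 57×(12+628)/2
= 57×640/2 = 18240

S_57 = 18240


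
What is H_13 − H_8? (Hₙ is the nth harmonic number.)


Σₖ₌9^13 1/k = 1/9 + 1/10 + 1/11 + 1/12 + 1/13
= 11899/25740
≈ 0.4623

Sum = 11899/25740 ≈ 0.4623


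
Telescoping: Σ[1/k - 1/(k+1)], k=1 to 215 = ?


Telescoping: adjacent terms cancel.
= 1/1 - 1/216
= 1 - 1/216 = 215/216

Sum = 215/216


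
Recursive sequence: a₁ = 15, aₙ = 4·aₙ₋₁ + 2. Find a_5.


Computing step by step:
a_1 = 15
a_2 = 62
a_3 = 250
a_4 = 1002
a_5 = 4010


a_5 = 4010


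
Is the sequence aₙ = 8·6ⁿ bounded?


aₙ = 8·6ⁿ → as n→∞, aₙ→∞ (since base 6 > 1)
No finite upper bound exists
The sequence is UNBOUNDED

Unbounded (aₙ → ∞ as n → ∞)


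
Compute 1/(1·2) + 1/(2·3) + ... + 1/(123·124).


1/(k(k+1)) = 1/k - 1/(k+1) (partial fractions)
Telescoping: Σ = 1 - 1/124 = 123/124

Sum = 123/124


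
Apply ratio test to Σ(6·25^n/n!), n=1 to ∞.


aₙ = 6·25^n/n!
a_{n+1}/aₙ = 25^(n+1)/(n+1)! × n!/25^n  (constant 6 cancels)
= 25/(n+1)
L = lim(n→∞) 25/(n+1) = 0
L < 1 → series CONVERGES

Converges (ratio test: L = 0 < 1)


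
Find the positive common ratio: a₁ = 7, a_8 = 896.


r^(n-1) = aₙ/a₁
r^7 = 896/7 = 128
r = 128^(1/7)
= 2

r = 2


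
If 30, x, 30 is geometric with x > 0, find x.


GM = √(30×30) = √900 = 30

GM = 30


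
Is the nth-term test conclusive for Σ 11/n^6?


lim(n→∞) 11/n^6 = 0
lim aₙ = 0 → nth-term test is INCONCLUSIVE
(Need other tests; this is actually a convergent p-series with p=6 > 1)

Inconclusive (lim aₙ = 0; need another test)


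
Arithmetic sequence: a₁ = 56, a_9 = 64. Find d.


d = (aₙ - a₁)/(n-1)
= (64 - 56)/(9-1)
= 8/8 = 1

d = 1


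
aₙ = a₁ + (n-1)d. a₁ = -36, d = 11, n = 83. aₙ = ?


aₙ = a₁ + (n-1)d
= -36 + (83-1)×11
= -36 + 902
= 866

a_83 = 866


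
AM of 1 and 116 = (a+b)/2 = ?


AM = (1 + 116)/2 = 117/2 = 58.5

AM = 58.5


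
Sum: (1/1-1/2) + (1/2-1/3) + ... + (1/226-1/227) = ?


Telescoping: adjacent terms cancel.
= 1/1 - 1/227
= 1 - 1/227 = 226/227

Sum = 226/227


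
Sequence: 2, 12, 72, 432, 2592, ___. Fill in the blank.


Pattern: geometric (r=6)
Terms: 2, 12, 72, 432, 2592
Next term = 15552

Next term = 15552


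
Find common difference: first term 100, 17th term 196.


d = (aₙ - a₁)/(n-1)
= (196 - 100)/(17-1)
= 96/16 = 6

d = 6


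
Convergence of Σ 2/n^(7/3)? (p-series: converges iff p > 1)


p-series test: Σ c/n^p converges if p > 1, diverges if p ≤ 1 (constant c > 0 doesn't affect convergence).
p = 7/3
7/3 > 1 → CONVERGES

Converges (p = 7/3 > 1)


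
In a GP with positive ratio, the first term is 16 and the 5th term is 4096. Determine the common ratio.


r^(n-1) = aₙ/a₁
r^4 = 4096/16 = 256
r = 256^(1/4)
= ±4; taking r > 0 gives r = 4

r = 4


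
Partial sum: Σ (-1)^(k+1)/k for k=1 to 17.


S = 1 - 1/2 + 1/3 - 1/4 + 1/5 - 1/6 + 1/7 - 1/8 ± ...
= 0.7217
(Full series converges to +ln(2) ≈ +0.6931)

S_17 = 0.7217


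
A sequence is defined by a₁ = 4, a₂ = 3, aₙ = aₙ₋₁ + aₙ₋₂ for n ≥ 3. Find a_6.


Computing iteratively: 4, 3, 7, 10, 17, 27
a_6 = 27

a_6 = 27


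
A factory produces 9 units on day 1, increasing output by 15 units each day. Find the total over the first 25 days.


aₙ = 9 + (25-1)×15 = 369
Sₙ = n(a₁+aₙ)/2 = 25×(9+369)/2
= 25×378/2 = 4725

S_25 = 4725


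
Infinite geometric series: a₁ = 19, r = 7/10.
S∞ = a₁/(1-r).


S∞ = a₁/(1-r) = 19/(1 - 7/10)
= 19/(3/10)
= 190/3

S∞ = 190/3


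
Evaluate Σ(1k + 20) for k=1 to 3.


Σ(1k+20) = 1·Σk + 20·n
= 1·6 + 20·3
= 6 + 60 = 66

Σ = 66


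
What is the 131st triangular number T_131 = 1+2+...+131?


n(n+1)/2 = 131×132/2 = 17292/2 = 8646

Σk = 8646


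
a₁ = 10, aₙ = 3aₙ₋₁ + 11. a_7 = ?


Computing step by step:
a_1 = 10
a_2 = 41
a_3 = 134
a_4 = 413
a_5 = 1250
a_6 = 3761
a_7 = 11294


a_7 = 11294


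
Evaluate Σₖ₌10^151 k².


Σₖ₌10^151 k² = Σₖ₌₁^151 k² − Σₖ₌₁^9 k²
= 151·152·303/6 − 9·10·19/6
= 1159076 − 285 = 1158791

Σk² = 1158791


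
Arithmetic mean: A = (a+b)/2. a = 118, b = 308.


AM = (118 + 308)/2 = 426/2 = 213

AM = 213


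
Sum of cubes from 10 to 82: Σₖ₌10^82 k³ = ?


Σₖ₌10^82 k³ = [82·83/2]² − [9·10/2]²
= 11580409 − 2025 = 11578384

Σk³ = 11578384


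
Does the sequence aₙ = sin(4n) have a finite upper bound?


For all n, -1 ≤ sin(4n) ≤ 1, so -1 ≤ sin(4n) ≤ 1
Lower bound: -1, Upper bound: 1
The sequence IS bounded

Bounded (-1 ≤ aₙ ≤ 1)


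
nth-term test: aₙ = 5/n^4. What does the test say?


lim(n→∞) 5/n^4 = 0
lim aₙ = 0 → nth-term test is INCONCLUSIVE
(Need other tests; this is actually a convergent p-series with p=4 > 1)

Inconclusive (lim aₙ = 0; need another test)


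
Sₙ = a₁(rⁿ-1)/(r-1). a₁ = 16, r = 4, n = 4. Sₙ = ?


Sₙ = 16×(4^4 - 1)/(4 - 1)
= 16×(256 - 1)/3
= 16×255/3
= 1360

S_4 = 1360


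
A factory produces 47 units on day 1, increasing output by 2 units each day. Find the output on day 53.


aₙ = a₁ + (n-1)d
= 47 + (53-1)×2
= 47 + 104
= 151

a_53 = 151


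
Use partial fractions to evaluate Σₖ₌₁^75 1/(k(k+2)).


1/(k(k+2)) = (1/2)·(1/k - 1/(k+2)) (partial fractions)
Telescoping: Σ = (1/2)·(1 + 1/2 - 1/76 - 1/77) = 8625/11704

Sum = 8625/11704


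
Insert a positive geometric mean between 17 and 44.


GM = √(17×44) = √748 = 27.3496

GM = 27.3496


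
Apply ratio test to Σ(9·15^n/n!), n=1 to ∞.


aₙ = 9·15^n/n!
a_{n+1}/aₙ = 15^(n+1)/(n+1)! × n!/15^n  (constant 9 cancels)
= 15/(n+1)
L = lim(n→∞) 15/(n+1) = 0
L < 1 → series CONVERGES

Converges (ratio test: L = 0 < 1)


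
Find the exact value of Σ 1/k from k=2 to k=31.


Σₖ₌2^31 1/k = 1/2 + 1/3 + 1/4 + ... + 1/31
= 218572480850557/72201776446800
≈ 3.0272

Sum = 218572480850557/72201776446800 ≈ 3.0272


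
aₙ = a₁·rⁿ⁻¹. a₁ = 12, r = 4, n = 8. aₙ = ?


aₙ = a₁·r^(n-1)
= 12×4^7
= 12×16384
= 196608

a_8 = 196608


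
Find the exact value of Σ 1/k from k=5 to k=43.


Σₖ₌5^43 1/k = 1/5 + 1/6 + 1/7 + ... + 1/43
= 277286409089906417/122332313750680800
≈ 2.2667

Sum = 277286409089906417/122332313750680800 ≈ 2.2667


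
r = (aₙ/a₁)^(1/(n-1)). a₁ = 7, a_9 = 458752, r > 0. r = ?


r^(n-1) = aₙ/a₁
r^8 = 458752/7 = 65536
r = 65536^(1/8)
= ±4; taking r > 0 gives r = 4

r = 4


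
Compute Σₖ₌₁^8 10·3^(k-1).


Sₙ = 10×(3^8 - 1)/(3 - 1)
= 10×(6561 - 1)/2
= 10×6560/2
= 32800

S_8 = 32800


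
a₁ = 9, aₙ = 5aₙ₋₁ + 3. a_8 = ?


Computing step by step:
a_1 = 9
a_2 = 48
a_3 = 243
a_4 = 1218
a_5 = 6093
a_6 = 30468
a_7 = 152343
a_8 = 761718


a_8 = 761718


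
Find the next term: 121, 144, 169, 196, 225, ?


Pattern: perfect squares: n²
Terms: 121, 144, 169, 196, 225
Next term = 256

Next term = 256


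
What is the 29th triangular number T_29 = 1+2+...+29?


n(n+1)/2 = 29×30/2 = 870/2 = 435

Σk = 435


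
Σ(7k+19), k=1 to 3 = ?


Σ(7k+19) = 7·Σk + 19·n
= 7·6 + 19·3
= 42 + 57 = 99

Σ = 99


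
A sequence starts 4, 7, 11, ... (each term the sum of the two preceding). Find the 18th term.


Computing iteratively: 4, 7, 11, 18, 29, 47, 76, 123, 199, 322, 521, 843, ...
a_18 = 15127

a_18 = 15127


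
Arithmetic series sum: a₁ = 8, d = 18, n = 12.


aₙ = 8 + (12-1)×18 = 206
Sₙ = n(a₁+aₙ)/2 = 12×(8+206)/2
= 12×214/2 = 1284

S_12 = 1284


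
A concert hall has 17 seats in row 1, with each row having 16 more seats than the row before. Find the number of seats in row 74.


aₙ = a₁ + (n-1)d
= 17 + (74-1)×16
= 17 + 1168
= 1185

a_74 = 1185


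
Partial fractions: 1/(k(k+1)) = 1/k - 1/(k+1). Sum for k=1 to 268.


1/(k(k+1)) = 1/k - 1/(k+1) (partial fractions)
Telescoping: Σ = 1 - 1/269 = 268/269

Sum = 268/269


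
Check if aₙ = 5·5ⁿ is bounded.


aₙ = 5·5ⁿ → as n→∞, aₙ→∞ (since base 5 > 1)
No finite upper bound exists
The sequence is UNBOUNDED

Unbounded (aₙ → ∞ as n → ∞)


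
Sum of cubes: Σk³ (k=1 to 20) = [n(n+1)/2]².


n(n+1)/2 = 20×21/2 = 210
Σk³ = 210² = 44100

Σk³ = 44100


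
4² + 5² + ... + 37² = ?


Σₖ₌4^37 k² = Σₖ₌₁^37 k² − Σₖ₌₁^3 k²
= 37·38·75/6 − 3·4·7/6
= 17575 − 14 = 17561

Σk² = 17561


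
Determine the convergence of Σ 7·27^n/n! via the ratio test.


aₙ = 7·27^n/n!
a_{n+1}/aₙ = 27^(n+1)/(n+1)! × n!/27^n  (constant 7 cancels)
= 27/(n+1)
L = lim(n→∞) 27/(n+1) = 0
L < 1 → series CONVERGES

Converges (ratio test: L = 0 < 1)


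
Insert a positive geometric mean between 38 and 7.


GM = √(38×7) = √266 = 16.3095

GM = 16.3095


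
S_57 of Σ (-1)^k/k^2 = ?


S = -1 + 1/4 - 1/9 + 1/16 - 1/25 + 1/36 - 1/49 + 1/64 ± ...
= -0.8226
(Full series converges to -π²/12 ≈ -0.8225)

S_57 = -0.8226


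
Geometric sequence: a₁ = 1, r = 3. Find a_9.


aₙ = a₁·r^(n-1)
= 1×3^8
= 1×6561
= 6561

a_9 = 6561


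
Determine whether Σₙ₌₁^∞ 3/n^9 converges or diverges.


p-series test: Σ c/n^p converges if p > 1, diverges if p ≤ 1 (constant c > 0 doesn't affect convergence).
p = 9
9 > 1 → CONVERGES

Converges (p = 9 > 1)


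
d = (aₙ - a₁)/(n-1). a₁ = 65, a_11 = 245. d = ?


d = (aₙ - a₁)/(n-1)
= (245 - 65)/(11-1)
= 180/10 = 18

d = 18


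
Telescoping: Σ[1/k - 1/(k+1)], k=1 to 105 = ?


Telescoping: adjacent terms cancel.
= 1/1 - 1/106
= 1 - 1/106 = 105/106

Sum = 105/106


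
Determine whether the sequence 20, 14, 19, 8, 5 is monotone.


Differences: -6, 5, -11, -3
Difference at position 2 is +5 (> 0) but position 1 is -6 (< 0) — sequence both rises and falls
→ NOT monotonic

Not monotonic


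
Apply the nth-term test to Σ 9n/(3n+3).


lim(n→∞) 9n/(3n+3) = 9/3 = 3  (divide numerator and denominator by n)
lim aₙ = 3 ≠ 0 → series DIVERGES

Diverges (lim aₙ = 3 ≠ 0)


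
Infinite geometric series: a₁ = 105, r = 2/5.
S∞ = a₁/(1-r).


S∞ = a₁/(1-r) = 105/(1 - 2/5)
= 105/(3/5)
= 175

S∞ = 175


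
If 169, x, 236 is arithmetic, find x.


AM = (169 + 236)/2 = 405/2 = 202.5

AM = 202.5


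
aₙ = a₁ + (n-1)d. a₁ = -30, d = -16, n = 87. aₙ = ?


aₙ = a₁ + (n-1)d
= -30 + (87-1)×-16
= -30 - 1376
= -1406

a_87 = -1406


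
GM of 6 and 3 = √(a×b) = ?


GM = √(6×3) = √18 = 4.2426

GM = 4.2426


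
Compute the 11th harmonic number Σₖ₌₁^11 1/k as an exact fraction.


H_11 = 1/1 + 1/2 + 1/3 + ... + 1/11
= 83711/27720
≈ 3.0199

H_11 = 83711/27720 ≈ 3.0199


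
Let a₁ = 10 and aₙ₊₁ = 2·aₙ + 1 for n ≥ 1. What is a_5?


Computing step by step:
a_1 = 10
a_2 = 21
a_3 = 43
a_4 = 87
a_5 = 175


a_5 = 175


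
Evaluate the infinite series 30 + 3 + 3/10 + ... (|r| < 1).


S∞ = a₁/(1-r) = 30/(1 - 1/10)
= 30/(9/10)
= 100/3

S∞ = 100/3


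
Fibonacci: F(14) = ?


Fibonacci sequence: 1, 1, 2, 3, 5, 8, 13, 21, 34, 55, 89, ...
F(14) = 377

F(14) = 377


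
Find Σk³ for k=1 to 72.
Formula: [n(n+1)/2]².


n(n+1)/2 = 72×73/2 = 2628
Σk³ = 2628² = 6906384

Σk³ = 6906384


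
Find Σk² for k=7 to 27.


Σₖ₌7^27 k² = Σₖ₌₁^27 k² − Σₖ₌₁^6 k²
= 27·28·55/6 − 6·7·13/6
= 6930 − 91 = 6839

Σk² = 6839


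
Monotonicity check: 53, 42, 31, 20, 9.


Differences: -11, -11, -11, -11
All differences < 0 → strictly DECREASING

Monotonically decreasing


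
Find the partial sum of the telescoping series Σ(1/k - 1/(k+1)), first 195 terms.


Telescoping: adjacent terms cancel.
= 1/1 - 1/196
= 1 - 1/196 = 195/196

Sum = 195/196


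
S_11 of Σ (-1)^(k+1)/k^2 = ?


S = 1 - 1/4 + 1/9 - 1/16 + 1/25 - 1/36 + 1/49 - 1/64 ± ...
= 0.8262
(Full series converges to +π²/12 ≈ +0.8225)

S_11 = 0.8262


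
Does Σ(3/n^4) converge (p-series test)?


p-series test: Σ c/n^p converges if p > 1, diverges if p ≤ 1 (constant c > 0 doesn't affect convergence).
p = 4
4 > 1 → CONVERGES

Converges (p = 4 > 1)


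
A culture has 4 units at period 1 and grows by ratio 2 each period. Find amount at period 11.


aₙ = a₁·r^(n-1)
= 4×2^10
= 4×1024
= 4096

a_11 = 4096


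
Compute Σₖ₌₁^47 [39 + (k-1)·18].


aₙ = 39 + (47-1)×18 = 867
Sₙ = n(a₁+aₙ)/2 = 47×(39+867)/2
= 47×906/2 = 21291

S_47 = 21291


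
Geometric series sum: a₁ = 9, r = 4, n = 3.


Sₙ = 9×(4^3 - 1)/(4 - 1)
= 9×(64 - 1)/3
= 9×63/3
= 189

S_3 = 189


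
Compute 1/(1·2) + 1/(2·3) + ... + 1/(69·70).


1/(k(k+1)) = 1/k - 1/(k+1) (partial fractions)
Telescoping: Σ = 1 - 1/70 = 69/70

Sum = 69/70


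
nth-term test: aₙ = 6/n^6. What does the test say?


lim(n→∞) 6/n^6 = 0
lim aₙ = 0 → nth-term test is INCONCLUSIVE
(Need other tests; this is actually a convergent p-series with p=6 > 1)

Inconclusive (lim aₙ = 0; need another test)


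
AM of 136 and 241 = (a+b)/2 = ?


AM = (136 + 241)/2 = 377/2 = 188.5

AM = 188.5


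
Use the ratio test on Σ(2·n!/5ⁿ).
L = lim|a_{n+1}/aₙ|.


aₙ = 2·n!/5^n
a_{n+1}/aₙ = (n+1)!/5^(n+1) × 5^n/n!  (constant 2 cancels)
= (n+1)/5
L = lim(n→∞) (n+1)/5 = ∞
L > 1 → series DIVERGES

Diverges (ratio test: L = ∞ > 1)


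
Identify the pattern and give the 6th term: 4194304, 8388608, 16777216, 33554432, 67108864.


Pattern: powers of 2: 2ⁿ
Terms: 4194304, 8388608, 16777216, 33554432, 67108864
Next term = 134217728

Next term = 134217728


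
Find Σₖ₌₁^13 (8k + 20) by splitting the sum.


Σ(8k+20) = 8·Σk + 20·n
= 8·91 + 20·13
= 728 + 260 = 988

Σ = 988


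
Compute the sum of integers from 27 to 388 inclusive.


Σₖ₌27^388 k = Σₖ₌₁^388 k − Σₖ₌₁^26 k
= 388·389/2 − 26·27/2
= 75466 − 351 = 75115

Σk = 75115


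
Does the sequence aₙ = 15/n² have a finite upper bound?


a₁ = 15, a₂ = 15/4, a₃ = 15/9, ...
0 < aₙ ≤ 15 for all n ≥ 1
The sequence IS bounded

Bounded (0 < aₙ ≤ 15)


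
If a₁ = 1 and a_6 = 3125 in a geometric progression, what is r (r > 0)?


r^(n-1) = aₙ/a₁
r^5 = 3125/1 = 3125
r = 3125^(1/5)
= 5

r = 5


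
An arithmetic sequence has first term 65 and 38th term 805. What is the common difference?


d = (aₙ - a₁)/(n-1)
= (805 - 65)/(38-1)
= 740/37 = 20

d = 20
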